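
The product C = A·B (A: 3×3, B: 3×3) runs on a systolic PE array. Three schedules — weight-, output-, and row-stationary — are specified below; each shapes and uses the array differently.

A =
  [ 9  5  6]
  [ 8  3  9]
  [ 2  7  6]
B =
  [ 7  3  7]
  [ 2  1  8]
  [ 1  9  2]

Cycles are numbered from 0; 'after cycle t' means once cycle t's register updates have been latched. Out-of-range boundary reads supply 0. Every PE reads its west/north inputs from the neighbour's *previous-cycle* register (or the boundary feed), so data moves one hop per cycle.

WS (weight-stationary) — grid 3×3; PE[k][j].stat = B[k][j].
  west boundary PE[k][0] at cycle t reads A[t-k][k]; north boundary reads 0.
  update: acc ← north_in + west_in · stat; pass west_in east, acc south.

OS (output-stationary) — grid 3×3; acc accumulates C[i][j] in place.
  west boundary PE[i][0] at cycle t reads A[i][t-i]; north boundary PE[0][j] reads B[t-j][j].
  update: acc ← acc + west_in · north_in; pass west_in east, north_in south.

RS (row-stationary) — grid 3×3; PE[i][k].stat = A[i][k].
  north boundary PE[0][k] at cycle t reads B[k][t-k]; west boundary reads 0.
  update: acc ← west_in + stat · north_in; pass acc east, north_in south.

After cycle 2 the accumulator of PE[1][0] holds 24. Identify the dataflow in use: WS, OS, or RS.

dataflow = RS

Under WS (3×3), PE[1][0]:
  step 0 · PE1,0: acc=0; fwd→0 fwd↓0
  step 1 · PE1,0: acc=73; fwd→5 fwd↓73
  step 2 · PE1,0: acc=62; fwd→3 fwd↓62
Under OS (3×3), PE[1][0]:
  step 0 · PE1,0: acc=0; fwd→0 fwd↓0
  step 1 · PE1,0: acc=56; fwd→8 fwd↓7
  step 2 · PE1,0: acc=62; fwd→3 fwd↓2
Under RS (3×3), PE[1][0]:
  step 0 · PE1,0: acc=0; fwd→0 fwd↓0
  step 1 · PE1,0: acc=56; fwd→56 fwd↓7
  step 2 · PE1,0: acc=24; fwd→24 fwd↓3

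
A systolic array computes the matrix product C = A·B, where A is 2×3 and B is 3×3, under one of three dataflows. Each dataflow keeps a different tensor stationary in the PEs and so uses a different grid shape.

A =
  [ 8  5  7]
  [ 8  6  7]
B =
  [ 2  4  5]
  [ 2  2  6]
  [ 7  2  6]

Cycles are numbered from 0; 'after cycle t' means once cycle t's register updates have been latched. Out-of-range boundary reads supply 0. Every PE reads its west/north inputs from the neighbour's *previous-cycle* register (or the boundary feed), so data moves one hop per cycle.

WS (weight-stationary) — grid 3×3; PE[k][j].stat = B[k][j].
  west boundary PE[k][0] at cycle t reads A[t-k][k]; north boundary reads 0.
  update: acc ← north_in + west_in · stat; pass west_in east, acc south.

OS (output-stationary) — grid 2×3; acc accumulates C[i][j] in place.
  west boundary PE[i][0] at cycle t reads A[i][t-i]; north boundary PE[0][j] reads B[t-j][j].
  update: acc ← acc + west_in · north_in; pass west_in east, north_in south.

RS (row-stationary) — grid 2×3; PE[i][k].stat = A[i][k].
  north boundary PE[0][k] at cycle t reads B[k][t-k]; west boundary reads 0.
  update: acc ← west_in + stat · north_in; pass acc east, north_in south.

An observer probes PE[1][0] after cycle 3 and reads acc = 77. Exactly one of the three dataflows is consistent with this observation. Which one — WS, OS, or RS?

dataflow = OS

WS [3×3] PE[1][0] across cycles:
  after 0 — PE[1][0] acc=0, pass-E 0, pass-S 0
  after 1 — PE[1][0] acc=26, pass-E 5, pass-S 26
  after 2 — PE[1][0] acc=28, pass-E 6, pass-S 28
  after 3 — PE[1][0] acc=0, pass-E 0, pass-S 0
OS [2×3] PE[1][0] across cycles:
  after 0 — PE[1][0] acc=0, pass-E 0, pass-S 0
  after 1 — PE[1][0] acc=16, pass-E 8, pass-S 2
  after 2 — PE[1][0] acc=28, pass-E 6, pass-S 2
  after 3 — PE[1][0] acc=77, pass-E 7, pass-S 7
RS [2×3] PE[1][0] across cycles:
  after 0 — PE[1][0] acc=0, pass-E 0, pass-S 0
  after 1 — PE[1][0] acc=16, pass-E 16, pass-S 2
  after 2 — PE[1][0] acc=32, pass-E 32, pass-S 4
  after 3 — PE[1][0] acc=40, pass-E 40, pass-S 5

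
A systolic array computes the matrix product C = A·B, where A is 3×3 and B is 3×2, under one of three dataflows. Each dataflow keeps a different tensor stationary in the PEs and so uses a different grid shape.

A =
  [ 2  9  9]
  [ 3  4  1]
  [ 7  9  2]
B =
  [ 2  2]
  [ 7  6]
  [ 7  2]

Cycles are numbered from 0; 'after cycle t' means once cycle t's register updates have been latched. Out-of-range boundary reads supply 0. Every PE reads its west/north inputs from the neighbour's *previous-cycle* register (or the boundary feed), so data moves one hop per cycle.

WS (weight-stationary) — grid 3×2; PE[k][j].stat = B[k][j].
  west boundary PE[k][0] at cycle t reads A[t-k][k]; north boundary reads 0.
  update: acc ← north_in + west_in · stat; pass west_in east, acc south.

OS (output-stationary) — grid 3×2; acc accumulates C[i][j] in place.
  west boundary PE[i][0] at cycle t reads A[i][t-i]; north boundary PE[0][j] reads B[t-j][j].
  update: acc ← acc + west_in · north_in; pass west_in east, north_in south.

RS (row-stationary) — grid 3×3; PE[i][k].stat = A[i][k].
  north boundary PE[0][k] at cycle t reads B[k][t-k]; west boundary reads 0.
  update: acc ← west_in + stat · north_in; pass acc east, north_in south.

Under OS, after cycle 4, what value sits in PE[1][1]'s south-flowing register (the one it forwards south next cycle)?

Tracing OS — 3×2 array, target PE[1][1]:
  @0  [0,1]  acc 0  |  →0  ↓0
  @0  [1,0]  acc 0  |  →0  ↓0
  @0  [1,1]  acc 0  |  →0  ↓0
  @1  [0,1]  acc 4  |  →2  ↓2
  @1  [1,0]  acc 6  |  →3  ↓2
  @1  [1,1]  acc 0  |  →0  ↓0
  @2  [0,1]  acc 58  |  →9  ↓6
  @2  [1,0]  acc 34  |  →4  ↓7
  @2  [1,1]  acc 6  |  →3  ↓2
  @3  [0,1]  acc 76  |  →9  ↓2
  @3  [1,0]  acc 41  |  →1  ↓7
  @3  [1,1]  acc 30  |  →4  ↓6
  @4  [0,1]  acc 76  |  →0  ↓0
  @4  [1,0]  acc 41  |  →0  ↓0
  @4  [1,1]  acc 32  |  →1  ↓2

register = 2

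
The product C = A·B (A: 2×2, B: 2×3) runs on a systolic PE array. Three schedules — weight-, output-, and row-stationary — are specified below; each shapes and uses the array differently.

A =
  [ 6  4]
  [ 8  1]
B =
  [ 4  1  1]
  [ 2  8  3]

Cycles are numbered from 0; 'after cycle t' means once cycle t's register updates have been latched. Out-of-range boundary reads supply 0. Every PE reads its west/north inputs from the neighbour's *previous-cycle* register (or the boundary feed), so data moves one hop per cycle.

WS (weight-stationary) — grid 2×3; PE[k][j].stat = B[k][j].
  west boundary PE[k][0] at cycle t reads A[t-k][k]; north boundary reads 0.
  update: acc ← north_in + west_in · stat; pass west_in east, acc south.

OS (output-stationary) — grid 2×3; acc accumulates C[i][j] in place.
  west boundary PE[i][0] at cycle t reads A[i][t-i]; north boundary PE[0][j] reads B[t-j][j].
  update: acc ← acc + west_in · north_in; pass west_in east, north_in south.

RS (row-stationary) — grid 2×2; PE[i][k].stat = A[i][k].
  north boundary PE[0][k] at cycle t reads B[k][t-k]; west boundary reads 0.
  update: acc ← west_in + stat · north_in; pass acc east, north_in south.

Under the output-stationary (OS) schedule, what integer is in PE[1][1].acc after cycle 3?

PE[1][1].acc = 16

OS 2×3: PE[1][1] cycle-by-cycle (with neighbour feeds):
  0: (0,1).acc=0  regs=<0,0>
  0: (1,0).acc=0  regs=<0,0>
  0: (1,1).acc=0  regs=<0,0>
  1: (0,1).acc=6  regs=<6,1>
  1: (1,0).acc=32  regs=<8,4>
  1: (1,1).acc=0  regs=<0,0>
  2: (0,1).acc=38  regs=<4,8>
  2: (1,0).acc=34  regs=<1,2>
  2: (1,1).acc=8  regs=<8,1>
  3: (0,1).acc=38  regs=<0,0>
  3: (1,0).acc=34  regs=<0,0>
  3: (1,1).acc=16  regs=<1,8>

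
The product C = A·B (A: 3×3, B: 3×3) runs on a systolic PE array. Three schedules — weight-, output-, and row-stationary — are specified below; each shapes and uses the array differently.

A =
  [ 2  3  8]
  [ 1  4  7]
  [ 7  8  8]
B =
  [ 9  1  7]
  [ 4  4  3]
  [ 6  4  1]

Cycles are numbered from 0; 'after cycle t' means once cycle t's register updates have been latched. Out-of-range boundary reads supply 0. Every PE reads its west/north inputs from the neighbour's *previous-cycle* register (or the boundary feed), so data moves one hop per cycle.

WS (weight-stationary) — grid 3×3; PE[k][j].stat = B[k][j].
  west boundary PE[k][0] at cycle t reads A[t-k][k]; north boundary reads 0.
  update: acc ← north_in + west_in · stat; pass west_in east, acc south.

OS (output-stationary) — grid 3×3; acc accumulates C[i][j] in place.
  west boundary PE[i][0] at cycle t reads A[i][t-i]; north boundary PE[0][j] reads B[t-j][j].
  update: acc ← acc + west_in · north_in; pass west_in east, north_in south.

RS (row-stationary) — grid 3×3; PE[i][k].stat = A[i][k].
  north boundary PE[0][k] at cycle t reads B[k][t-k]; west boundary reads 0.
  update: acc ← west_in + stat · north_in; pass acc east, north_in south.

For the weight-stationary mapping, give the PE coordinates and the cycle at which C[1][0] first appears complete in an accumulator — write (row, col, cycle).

(row, col, cycle) = (2, 0, 3)

WS — PE[2][0] is where C[1][0] collects:
  c0 r2c0: 0 / 0 / 0
  c1 r2c0: 0 / 0 / 0
  c2 r2c0: 78 / 8 / 78
  c3 r2c0: 67 / 7 / 67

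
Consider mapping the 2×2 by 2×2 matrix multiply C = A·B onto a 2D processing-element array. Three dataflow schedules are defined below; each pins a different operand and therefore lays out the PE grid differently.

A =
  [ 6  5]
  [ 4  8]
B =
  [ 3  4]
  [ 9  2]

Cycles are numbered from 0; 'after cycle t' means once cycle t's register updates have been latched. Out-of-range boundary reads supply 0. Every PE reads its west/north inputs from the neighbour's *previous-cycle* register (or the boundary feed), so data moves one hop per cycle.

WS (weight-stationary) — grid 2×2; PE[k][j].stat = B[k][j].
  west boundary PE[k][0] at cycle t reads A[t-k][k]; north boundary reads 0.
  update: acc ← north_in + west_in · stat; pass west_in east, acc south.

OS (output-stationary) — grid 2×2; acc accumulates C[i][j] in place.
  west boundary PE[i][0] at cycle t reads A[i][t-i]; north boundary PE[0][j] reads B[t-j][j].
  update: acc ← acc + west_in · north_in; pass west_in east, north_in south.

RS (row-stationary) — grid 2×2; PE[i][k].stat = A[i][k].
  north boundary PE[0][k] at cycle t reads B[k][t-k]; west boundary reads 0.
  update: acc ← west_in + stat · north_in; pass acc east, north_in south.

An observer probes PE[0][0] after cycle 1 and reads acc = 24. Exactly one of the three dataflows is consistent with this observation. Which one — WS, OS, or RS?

WS [2×2] PE[0][0] across cycles:
  0: (0,0).acc=18  regs=<6,18>
  1: (0,0).acc=12  regs=<4,12>
OS [2×2] PE[0][0] across cycles:
  0: (0,0).acc=18  regs=<6,3>
  1: (0,0).acc=63  regs=<5,9>
RS [2×2] PE[0][0] across cycles:
  0: (0,0).acc=18  regs=<18,3>
  1: (0,0).acc=24  regs=<24,4>

dataflow = RS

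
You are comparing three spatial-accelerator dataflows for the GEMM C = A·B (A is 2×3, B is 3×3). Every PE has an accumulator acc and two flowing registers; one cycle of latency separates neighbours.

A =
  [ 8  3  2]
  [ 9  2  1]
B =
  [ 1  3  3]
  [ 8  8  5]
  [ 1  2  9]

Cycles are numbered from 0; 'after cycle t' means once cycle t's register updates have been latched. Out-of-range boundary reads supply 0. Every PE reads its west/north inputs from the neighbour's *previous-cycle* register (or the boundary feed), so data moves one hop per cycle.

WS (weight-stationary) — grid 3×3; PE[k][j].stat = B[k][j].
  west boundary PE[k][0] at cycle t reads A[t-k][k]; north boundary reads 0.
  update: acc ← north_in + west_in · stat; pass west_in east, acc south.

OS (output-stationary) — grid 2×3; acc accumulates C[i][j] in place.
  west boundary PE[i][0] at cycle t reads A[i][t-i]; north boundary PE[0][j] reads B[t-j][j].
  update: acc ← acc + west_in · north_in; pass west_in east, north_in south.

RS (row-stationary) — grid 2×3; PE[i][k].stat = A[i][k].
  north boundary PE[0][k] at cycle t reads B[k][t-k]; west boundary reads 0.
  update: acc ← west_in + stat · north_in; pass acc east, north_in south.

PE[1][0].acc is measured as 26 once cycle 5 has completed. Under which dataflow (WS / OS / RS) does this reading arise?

— WS: 3×3; PE[1][0] trace:
  0: (1,0).acc=0  regs=<0,0>
  1: (1,0).acc=32  regs=<3,32>
  2: (1,0).acc=25  regs=<2,25>
  3: (1,0).acc=0  regs=<0,0>
  4: (1,0).acc=0  regs=<0,0>
  5: (1,0).acc=0  regs=<0,0>
— OS: 2×3; PE[1][0] trace:
  0: (1,0).acc=0  regs=<0,0>
  1: (1,0).acc=9  regs=<9,1>
  2: (1,0).acc=25  regs=<2,8>
  3: (1,0).acc=26  regs=<1,1>
  4: (1,0).acc=26  regs=<0,0>
  5: (1,0).acc=26  regs=<0,0>
— RS: 2×3; PE[1][0] trace:
  0: (1,0).acc=0  regs=<0,0>
  1: (1,0).acc=9  regs=<9,1>
  2: (1,0).acc=27  regs=<27,3>
  3: (1,0).acc=27  regs=<27,3>
  4: (1,0).acc=0  regs=<0,0>
  5: (1,0).acc=0  regs=<0,0>

dataflow = OS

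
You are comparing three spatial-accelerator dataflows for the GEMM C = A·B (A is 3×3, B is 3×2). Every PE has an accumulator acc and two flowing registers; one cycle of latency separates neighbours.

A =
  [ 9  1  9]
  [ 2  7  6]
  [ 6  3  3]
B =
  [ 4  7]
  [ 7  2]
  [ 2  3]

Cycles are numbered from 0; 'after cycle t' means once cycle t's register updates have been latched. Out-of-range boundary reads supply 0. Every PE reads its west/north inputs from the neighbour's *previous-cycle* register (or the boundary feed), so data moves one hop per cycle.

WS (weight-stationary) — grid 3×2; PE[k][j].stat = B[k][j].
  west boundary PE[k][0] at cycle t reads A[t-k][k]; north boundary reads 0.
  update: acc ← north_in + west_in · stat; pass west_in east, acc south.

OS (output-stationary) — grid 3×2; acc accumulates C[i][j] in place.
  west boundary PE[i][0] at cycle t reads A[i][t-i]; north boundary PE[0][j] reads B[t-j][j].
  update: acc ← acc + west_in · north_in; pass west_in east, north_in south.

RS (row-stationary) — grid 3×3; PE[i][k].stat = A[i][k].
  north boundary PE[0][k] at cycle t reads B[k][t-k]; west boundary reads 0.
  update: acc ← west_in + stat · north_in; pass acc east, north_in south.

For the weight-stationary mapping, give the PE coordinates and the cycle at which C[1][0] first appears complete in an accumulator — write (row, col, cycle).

Under WS, C[1][0] lands at PE[2][0]:
  t=0 PE[2][0]: acc=0 h=0 v=0
  t=1 PE[2][0]: acc=0 h=0 v=0
  t=2 PE[2][0]: acc=61 h=9 v=61
  t=3 PE[2][0]: acc=69 h=6 v=69

(row, col, cycle) = (2, 0, 3)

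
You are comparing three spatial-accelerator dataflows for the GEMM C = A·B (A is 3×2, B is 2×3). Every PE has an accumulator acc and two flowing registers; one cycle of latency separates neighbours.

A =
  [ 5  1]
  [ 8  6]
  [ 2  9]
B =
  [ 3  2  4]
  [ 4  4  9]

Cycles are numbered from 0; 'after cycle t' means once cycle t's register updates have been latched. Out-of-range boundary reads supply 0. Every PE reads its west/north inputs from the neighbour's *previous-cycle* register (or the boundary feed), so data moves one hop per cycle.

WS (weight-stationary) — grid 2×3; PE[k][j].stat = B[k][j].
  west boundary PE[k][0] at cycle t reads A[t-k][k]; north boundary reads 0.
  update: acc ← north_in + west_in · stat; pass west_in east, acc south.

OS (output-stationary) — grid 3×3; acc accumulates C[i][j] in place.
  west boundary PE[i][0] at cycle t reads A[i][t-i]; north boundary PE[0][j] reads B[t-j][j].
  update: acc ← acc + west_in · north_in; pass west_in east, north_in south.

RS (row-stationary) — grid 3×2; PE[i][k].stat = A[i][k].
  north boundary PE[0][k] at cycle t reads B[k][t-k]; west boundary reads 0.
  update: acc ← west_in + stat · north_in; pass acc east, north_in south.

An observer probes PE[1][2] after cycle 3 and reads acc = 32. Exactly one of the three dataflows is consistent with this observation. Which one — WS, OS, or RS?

WS [2×3] PE[1][2] across cycles:
  @0  [1,2]  acc 0  |  →0  ↓0
  @1  [1,2]  acc 0  |  →0  ↓0
  @2  [1,2]  acc 0  |  →0  ↓0
  @3  [1,2]  acc 29  |  →1  ↓29
OS [3×3] PE[1][2] across cycles:
  @0  [1,2]  acc 0  |  →0  ↓0
  @1  [1,2]  acc 0  |  →0  ↓0
  @2  [1,2]  acc 0  |  →0  ↓0
  @3  [1,2]  acc 32  |  →8  ↓4
RS (3×2): PE[1][2] does not exist.

dataflow = OS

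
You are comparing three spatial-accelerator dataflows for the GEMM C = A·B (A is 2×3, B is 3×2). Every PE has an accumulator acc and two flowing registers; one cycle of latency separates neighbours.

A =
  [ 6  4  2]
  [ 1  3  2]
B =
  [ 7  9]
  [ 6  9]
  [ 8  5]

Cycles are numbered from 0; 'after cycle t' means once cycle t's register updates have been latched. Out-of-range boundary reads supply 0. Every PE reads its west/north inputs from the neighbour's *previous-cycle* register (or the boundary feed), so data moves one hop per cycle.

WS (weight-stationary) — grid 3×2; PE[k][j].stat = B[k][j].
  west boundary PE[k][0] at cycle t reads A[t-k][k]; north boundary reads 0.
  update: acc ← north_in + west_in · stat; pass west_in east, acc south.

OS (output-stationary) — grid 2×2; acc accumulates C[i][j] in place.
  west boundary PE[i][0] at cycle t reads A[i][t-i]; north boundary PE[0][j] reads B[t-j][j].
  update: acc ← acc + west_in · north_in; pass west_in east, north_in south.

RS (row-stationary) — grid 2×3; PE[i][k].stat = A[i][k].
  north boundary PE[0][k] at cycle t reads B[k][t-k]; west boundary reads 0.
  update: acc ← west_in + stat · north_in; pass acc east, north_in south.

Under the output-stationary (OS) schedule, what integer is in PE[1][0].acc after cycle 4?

PE[1][0].acc = 41

OS on a 2×2 grid — tracing PE[1][0] and its feeders:
  0: (0,0).acc=42  regs=<6,7>
  0: (1,0).acc=0  regs=<0,0>
  1: (0,0).acc=66  regs=<4,6>
  1: (1,0).acc=7  regs=<1,7>
  2: (0,0).acc=82  regs=<2,8>
  2: (1,0).acc=25  regs=<3,6>
  3: (0,0).acc=82  regs=<0,0>
  3: (1,0).acc=41  regs=<2,8>
  4: (0,0).acc=82  regs=<0,0>
  4: (1,0).acc=41  regs=<0,0>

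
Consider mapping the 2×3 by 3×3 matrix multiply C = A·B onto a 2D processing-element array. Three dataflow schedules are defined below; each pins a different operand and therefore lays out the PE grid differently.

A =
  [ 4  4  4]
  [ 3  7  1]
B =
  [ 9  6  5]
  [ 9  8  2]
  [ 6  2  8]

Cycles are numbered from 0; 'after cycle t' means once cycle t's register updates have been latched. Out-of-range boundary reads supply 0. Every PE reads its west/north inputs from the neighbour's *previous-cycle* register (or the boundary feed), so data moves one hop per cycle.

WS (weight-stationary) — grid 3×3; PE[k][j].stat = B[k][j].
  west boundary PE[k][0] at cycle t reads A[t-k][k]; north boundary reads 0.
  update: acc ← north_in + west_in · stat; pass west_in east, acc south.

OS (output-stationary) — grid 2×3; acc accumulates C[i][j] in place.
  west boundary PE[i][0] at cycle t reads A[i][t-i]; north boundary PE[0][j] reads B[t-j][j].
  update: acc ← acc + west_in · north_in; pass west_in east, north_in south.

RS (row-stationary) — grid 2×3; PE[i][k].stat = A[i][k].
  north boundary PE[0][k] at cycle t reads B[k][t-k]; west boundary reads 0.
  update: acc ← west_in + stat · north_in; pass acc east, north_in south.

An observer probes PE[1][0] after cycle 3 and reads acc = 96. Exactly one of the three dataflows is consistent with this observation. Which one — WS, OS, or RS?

dataflow = OS

WS (3×3 grid), PE[1][0]:
  step 0 · PE1,0: acc=0; fwd→0 fwd↓0
  step 1 · PE1,0: acc=72; fwd→4 fwd↓72
  step 2 · PE1,0: acc=90; fwd→7 fwd↓90
  step 3 · PE1,0: acc=0; fwd→0 fwd↓0
OS (2×3 grid), PE[1][0]:
  step 0 · PE1,0: acc=0; fwd→0 fwd↓0
  step 1 · PE1,0: acc=27; fwd→3 fwd↓9
  step 2 · PE1,0: acc=90; fwd→7 fwd↓9
  step 3 · PE1,0: acc=96; fwd→1 fwd↓6
RS (2×3 grid), PE[1][0]:
  step 0 · PE1,0: acc=0; fwd→0 fwd↓0
  step 1 · PE1,0: acc=27; fwd→27 fwd↓9
  step 2 · PE1,0: acc=18; fwd→18 fwd↓6
  step 3 · PE1,0: acc=15; fwd→15 fwd↓5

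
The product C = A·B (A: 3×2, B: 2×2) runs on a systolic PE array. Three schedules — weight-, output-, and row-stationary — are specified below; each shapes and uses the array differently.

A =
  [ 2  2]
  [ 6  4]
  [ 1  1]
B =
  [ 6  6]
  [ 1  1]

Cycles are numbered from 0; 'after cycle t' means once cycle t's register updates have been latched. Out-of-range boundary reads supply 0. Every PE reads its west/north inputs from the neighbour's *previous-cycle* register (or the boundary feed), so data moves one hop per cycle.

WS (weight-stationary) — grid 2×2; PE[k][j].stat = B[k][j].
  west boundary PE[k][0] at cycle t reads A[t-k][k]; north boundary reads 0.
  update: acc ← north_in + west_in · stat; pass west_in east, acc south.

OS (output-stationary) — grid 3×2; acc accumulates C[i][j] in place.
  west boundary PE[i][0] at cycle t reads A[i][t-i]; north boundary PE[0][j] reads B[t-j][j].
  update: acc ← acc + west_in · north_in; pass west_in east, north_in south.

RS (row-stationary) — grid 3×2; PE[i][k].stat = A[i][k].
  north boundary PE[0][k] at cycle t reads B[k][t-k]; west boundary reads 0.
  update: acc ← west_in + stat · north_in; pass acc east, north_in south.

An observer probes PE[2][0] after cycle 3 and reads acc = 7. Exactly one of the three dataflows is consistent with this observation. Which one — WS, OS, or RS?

dataflow = OS

— WS: 2×2 array has no PE[2][0].
Under OS (3×2), PE[2][0]:
  after 0 — PE[2][0] acc=0, pass-E 0, pass-S 0
  after 1 — PE[2][0] acc=0, pass-E 0, pass-S 0
  after 2 — PE[2][0] acc=6, pass-E 1, pass-S 6
  after 3 — PE[2][0] acc=7, pass-E 1, pass-S 1
Under RS (3×2), PE[2][0]:
  after 0 — PE[2][0] acc=0, pass-E 0, pass-S 0
  after 1 — PE[2][0] acc=0, pass-E 0, pass-S 0
  after 2 — PE[2][0] acc=6, pass-E 6, pass-S 6
  after 3 — PE[2][0] acc=6, pass-E 6, pass-S 6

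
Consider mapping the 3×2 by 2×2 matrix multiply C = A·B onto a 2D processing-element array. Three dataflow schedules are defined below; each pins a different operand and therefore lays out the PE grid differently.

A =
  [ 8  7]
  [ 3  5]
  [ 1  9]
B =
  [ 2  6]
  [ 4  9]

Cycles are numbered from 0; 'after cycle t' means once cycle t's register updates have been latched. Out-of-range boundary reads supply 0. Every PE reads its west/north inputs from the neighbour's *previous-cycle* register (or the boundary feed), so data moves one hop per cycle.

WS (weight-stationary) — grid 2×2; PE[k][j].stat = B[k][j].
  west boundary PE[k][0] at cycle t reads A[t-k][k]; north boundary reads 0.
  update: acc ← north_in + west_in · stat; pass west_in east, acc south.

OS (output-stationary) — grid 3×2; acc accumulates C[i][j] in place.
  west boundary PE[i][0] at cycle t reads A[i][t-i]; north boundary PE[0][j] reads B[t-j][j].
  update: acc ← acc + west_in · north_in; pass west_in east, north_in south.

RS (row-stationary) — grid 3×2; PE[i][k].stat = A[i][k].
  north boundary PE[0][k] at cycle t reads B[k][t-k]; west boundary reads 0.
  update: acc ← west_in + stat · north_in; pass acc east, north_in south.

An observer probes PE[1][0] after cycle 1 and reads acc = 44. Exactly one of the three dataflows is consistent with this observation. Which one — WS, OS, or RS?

dataflow = WS

Under WS (2×2), PE[1][0]:
  c0 r1c0: 0 / 0 / 0
  c1 r1c0: 44 / 7 / 44
Under OS (3×2), PE[1][0]:
  c0 r1c0: 0 / 0 / 0
  c1 r1c0: 6 / 3 / 2
Under RS (3×2), PE[1][0]:
  c0 r1c0: 0 / 0 / 0
  c1 r1c0: 6 / 6 / 2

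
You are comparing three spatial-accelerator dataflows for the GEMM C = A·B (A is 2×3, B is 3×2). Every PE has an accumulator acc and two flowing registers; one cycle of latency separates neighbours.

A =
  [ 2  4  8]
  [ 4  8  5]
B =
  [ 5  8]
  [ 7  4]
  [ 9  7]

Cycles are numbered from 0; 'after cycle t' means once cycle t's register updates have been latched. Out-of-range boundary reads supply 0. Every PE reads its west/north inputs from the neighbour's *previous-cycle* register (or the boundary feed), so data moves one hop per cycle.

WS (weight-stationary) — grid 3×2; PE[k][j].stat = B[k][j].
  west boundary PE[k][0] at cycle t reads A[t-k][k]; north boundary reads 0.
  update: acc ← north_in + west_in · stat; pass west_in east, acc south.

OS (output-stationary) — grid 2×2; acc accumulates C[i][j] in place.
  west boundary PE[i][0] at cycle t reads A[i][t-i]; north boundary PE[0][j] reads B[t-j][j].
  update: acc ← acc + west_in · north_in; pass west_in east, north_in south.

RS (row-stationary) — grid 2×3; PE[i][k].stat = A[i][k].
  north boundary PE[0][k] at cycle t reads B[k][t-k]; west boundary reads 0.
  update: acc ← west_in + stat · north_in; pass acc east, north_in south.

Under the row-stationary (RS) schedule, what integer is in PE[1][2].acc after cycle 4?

PE[1][2].acc = 99

RS on a 2×3 grid — tracing PE[1][2] and its feeders:
  0: (0,2).acc=0  regs=<0,0>
  0: (1,1).acc=0  regs=<0,0>
  0: (1,2).acc=0  regs=<0,0>
  1: (0,2).acc=0  regs=<0,0>
  1: (1,1).acc=0  regs=<0,0>
  1: (1,2).acc=0  regs=<0,0>
  2: (0,2).acc=110  regs=<110,9>
  2: (1,1).acc=76  regs=<76,7>
  2: (1,2).acc=0  regs=<0,0>
  3: (0,2).acc=88  regs=<88,7>
  3: (1,1).acc=64  regs=<64,4>
  3: (1,2).acc=121  regs=<121,9>
  4: (0,2).acc=0  regs=<0,0>
  4: (1,1).acc=0  regs=<0,0>
  4: (1,2).acc=99  regs=<99,7>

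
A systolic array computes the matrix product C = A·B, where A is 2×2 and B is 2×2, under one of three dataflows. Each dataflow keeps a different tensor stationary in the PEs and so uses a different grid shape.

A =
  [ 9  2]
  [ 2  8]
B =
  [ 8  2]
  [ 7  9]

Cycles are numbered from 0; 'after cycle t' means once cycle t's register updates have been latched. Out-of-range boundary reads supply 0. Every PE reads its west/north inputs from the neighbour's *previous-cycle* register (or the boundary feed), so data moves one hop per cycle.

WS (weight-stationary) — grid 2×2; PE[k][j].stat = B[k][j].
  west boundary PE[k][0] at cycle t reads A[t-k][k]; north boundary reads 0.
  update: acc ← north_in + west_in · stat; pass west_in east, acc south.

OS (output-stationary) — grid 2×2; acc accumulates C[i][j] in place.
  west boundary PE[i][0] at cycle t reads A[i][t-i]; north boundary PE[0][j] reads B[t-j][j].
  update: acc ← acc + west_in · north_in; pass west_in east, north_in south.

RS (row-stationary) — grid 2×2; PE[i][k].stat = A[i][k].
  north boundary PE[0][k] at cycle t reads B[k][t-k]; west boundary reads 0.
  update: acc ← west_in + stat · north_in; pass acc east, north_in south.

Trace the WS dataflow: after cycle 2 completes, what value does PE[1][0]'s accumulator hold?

Tracing WS — 2×2 array, target PE[1][0]:
  cycle 0: PE[0][0] → acc 72, east 9, south 72
  cycle 0: PE[1][0] → acc 0, east 0, south 0
  cycle 1: PE[0][0] → acc 16, east 2, south 16
  cycle 1: PE[1][0] → acc 86, east 2, south 86
  cycle 2: PE[0][0] → acc 0, east 0, south 0
  cycle 2: PE[1][0] → acc 72, east 8, south 72

PE[1][0].acc = 72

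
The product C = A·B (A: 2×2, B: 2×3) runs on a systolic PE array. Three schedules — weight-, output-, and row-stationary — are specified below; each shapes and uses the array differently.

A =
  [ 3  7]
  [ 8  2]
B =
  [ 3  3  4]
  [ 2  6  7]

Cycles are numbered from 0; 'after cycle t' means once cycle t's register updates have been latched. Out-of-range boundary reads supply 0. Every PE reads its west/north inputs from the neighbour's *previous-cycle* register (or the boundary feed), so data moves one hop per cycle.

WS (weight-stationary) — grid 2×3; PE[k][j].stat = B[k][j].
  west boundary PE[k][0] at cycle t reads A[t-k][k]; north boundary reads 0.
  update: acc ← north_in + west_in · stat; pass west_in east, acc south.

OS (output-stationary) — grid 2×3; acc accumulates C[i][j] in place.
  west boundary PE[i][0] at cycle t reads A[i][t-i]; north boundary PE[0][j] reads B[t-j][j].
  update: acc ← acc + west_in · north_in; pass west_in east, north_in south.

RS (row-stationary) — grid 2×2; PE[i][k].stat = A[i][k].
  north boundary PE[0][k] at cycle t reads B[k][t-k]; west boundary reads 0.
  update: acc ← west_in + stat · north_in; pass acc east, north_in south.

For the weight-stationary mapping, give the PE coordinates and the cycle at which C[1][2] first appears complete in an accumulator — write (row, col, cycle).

WS — PE[1][2] is where C[1][2] collects:
  0: (1,2).acc=0  regs=<0,0>
  1: (1,2).acc=0  regs=<0,0>
  2: (1,2).acc=0  regs=<0,0>
  3: (1,2).acc=61  regs=<7,61>
  4: (1,2).acc=46  regs=<2,46>

(row, col, cycle) = (1, 2, 4)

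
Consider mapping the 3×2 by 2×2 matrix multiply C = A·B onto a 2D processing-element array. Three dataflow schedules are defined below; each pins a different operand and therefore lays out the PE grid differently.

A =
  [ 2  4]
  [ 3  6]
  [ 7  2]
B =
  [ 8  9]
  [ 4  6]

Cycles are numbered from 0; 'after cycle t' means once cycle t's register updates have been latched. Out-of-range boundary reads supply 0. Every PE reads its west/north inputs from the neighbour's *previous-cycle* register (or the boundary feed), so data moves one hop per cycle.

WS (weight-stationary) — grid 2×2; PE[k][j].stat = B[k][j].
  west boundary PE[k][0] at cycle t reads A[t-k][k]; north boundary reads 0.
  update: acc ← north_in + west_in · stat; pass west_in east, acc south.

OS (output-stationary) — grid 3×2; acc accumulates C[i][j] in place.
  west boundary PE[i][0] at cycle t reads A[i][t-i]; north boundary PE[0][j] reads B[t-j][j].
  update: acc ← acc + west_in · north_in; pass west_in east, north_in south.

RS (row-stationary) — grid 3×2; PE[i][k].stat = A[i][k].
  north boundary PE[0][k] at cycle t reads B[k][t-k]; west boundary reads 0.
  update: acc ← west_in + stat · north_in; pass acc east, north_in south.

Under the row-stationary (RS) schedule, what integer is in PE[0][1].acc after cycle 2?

RS 3×2: PE[0][1] cycle-by-cycle (with neighbour feeds):
  c0 r0c0: 16 / 16 / 8
  c0 r0c1: 0 / 0 / 0
  c1 r0c0: 18 / 18 / 9
  c1 r0c1: 32 / 32 / 4
  c2 r0c0: 0 / 0 / 0
  c2 r0c1: 42 / 42 / 6

PE[0][1].acc = 42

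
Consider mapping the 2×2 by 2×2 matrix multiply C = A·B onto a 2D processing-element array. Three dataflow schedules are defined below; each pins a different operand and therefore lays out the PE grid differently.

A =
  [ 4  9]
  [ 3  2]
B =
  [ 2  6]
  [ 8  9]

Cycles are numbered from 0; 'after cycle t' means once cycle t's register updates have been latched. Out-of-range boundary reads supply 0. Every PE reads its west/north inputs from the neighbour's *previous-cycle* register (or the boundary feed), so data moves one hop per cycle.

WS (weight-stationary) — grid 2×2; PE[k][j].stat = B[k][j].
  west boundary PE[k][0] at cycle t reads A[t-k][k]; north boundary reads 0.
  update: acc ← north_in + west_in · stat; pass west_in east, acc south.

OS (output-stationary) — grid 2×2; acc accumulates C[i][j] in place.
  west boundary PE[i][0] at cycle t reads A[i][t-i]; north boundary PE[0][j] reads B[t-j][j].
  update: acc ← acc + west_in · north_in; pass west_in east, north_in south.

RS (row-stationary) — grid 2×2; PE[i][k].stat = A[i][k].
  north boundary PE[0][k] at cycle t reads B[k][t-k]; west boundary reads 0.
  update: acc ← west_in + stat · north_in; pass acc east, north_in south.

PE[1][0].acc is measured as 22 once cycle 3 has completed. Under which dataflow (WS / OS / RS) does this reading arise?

dataflow = OS

WS [2×2] PE[1][0] across cycles:
  step 0 · PE1,0: acc=0; fwd→0 fwd↓0
  step 1 · PE1,0: acc=80; fwd→9 fwd↓80
  step 2 · PE1,0: acc=22; fwd→2 fwd↓22
  step 3 · PE1,0: acc=0; fwd→0 fwd↓0
OS [2×2] PE[1][0] across cycles:
  step 0 · PE1,0: acc=0; fwd→0 fwd↓0
  step 1 · PE1,0: acc=6; fwd→3 fwd↓2
  step 2 · PE1,0: acc=22; fwd→2 fwd↓8
  step 3 · PE1,0: acc=22; fwd→0 fwd↓0
RS [2×2] PE[1][0] across cycles:
  step 0 · PE1,0: acc=0; fwd→0 fwd↓0
  step 1 · PE1,0: acc=6; fwd→6 fwd↓2
  step 2 · PE1,0: acc=18; fwd→18 fwd↓6
  step 3 · PE1,0: acc=0; fwd→0 fwd↓0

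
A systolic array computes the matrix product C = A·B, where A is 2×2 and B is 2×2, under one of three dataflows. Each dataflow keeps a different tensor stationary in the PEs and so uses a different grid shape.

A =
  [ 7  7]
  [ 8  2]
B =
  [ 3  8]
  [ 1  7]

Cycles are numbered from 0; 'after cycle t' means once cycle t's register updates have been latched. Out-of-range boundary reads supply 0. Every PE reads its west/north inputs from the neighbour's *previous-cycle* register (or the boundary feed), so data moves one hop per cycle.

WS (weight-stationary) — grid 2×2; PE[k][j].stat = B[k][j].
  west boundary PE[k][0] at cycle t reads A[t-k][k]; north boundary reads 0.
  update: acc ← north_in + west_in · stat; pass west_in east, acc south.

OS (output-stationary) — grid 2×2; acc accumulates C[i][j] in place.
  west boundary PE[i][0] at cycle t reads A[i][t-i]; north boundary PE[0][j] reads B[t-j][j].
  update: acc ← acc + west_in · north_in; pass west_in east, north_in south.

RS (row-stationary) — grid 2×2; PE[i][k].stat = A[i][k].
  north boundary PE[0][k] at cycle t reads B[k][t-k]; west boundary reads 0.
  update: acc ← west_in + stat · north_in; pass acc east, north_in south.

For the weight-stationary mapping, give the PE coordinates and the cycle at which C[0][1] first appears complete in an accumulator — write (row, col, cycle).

(row, col, cycle) = (1, 1, 2)

Under WS, C[0][1] lands at PE[1][1]:
  0: (1,1).acc=0  regs=<0,0>
  1: (1,1).acc=0  regs=<0,0>
  2: (1,1).acc=105  regs=<7,105>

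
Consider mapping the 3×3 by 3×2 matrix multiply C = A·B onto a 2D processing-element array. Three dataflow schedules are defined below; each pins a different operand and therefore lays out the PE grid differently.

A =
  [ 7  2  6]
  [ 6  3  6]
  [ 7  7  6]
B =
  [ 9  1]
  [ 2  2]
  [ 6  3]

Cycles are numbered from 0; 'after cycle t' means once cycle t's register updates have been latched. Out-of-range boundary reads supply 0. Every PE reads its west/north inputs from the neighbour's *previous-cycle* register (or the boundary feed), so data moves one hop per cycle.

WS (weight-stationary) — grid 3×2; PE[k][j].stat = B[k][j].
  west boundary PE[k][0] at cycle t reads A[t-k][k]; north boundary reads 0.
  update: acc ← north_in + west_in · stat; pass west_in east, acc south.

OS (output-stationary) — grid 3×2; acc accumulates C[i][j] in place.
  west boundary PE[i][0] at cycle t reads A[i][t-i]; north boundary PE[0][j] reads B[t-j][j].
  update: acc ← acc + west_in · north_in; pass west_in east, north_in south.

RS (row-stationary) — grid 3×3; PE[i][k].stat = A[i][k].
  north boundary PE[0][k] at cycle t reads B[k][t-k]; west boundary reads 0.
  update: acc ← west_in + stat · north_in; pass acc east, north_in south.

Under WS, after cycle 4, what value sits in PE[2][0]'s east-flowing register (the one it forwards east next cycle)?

WS 3×2: PE[2][0] cycle-by-cycle (with neighbour feeds):
  [0] (1,0) acc=0 (h:0 v:0)
  [0] (2,0) acc=0 (h:0 v:0)
  [1] (1,0) acc=67 (h:2 v:67)
  [1] (2,0) acc=0 (h:0 v:0)
  [2] (1,0) acc=60 (h:3 v:60)
  [2] (2,0) acc=103 (h:6 v:103)
  [3] (1,0) acc=77 (h:7 v:77)
  [3] (2,0) acc=96 (h:6 v:96)
  [4] (1,0) acc=0 (h:0 v:0)
  [4] (2,0) acc=113 (h:6 v:113)

register = 6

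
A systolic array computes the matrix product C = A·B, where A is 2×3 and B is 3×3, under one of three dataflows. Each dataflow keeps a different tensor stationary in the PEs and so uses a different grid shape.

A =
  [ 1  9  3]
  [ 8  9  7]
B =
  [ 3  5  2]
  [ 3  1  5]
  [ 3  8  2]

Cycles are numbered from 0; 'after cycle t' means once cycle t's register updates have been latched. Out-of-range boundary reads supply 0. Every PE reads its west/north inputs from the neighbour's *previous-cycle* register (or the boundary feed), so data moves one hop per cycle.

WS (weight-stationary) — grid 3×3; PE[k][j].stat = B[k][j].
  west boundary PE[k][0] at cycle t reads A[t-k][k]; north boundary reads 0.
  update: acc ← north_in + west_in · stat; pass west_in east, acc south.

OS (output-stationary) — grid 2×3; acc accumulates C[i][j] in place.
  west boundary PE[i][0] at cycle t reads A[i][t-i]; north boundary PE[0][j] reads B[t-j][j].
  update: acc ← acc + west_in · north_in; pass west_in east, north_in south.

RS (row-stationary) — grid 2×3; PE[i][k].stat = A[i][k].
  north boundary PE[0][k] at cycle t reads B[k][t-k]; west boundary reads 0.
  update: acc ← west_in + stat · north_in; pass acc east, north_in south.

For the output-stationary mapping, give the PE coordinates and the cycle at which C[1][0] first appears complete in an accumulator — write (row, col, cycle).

(row, col, cycle) = (1, 0, 3)

Under OS, C[1][0] lands at PE[1][0]:
  step 0 · PE1,0: acc=0; fwd→0 fwd↓0
  step 1 · PE1,0: acc=24; fwd→8 fwd↓3
  step 2 · PE1,0: acc=51; fwd→9 fwd↓3
  step 3 · PE1,0: acc=72; fwd→7 fwd↓3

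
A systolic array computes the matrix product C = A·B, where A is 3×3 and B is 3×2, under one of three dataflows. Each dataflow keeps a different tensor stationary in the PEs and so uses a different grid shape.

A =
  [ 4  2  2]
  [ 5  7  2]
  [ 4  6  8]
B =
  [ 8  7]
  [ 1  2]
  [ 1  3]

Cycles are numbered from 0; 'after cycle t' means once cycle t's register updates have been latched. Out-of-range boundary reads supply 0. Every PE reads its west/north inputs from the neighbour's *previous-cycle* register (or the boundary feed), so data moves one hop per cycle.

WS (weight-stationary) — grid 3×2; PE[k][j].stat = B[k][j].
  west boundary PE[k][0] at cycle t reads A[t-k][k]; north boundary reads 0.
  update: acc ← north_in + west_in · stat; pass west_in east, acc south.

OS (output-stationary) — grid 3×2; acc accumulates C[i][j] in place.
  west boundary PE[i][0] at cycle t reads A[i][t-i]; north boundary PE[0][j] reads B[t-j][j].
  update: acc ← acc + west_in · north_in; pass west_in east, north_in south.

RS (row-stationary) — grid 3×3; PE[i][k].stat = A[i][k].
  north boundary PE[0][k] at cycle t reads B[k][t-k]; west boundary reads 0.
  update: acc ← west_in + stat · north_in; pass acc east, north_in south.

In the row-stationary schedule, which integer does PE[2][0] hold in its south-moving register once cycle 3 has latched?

RS 3×3: PE[2][0] cycle-by-cycle (with neighbour feeds):
  t=0 PE[1][0]: acc=0 h=0 v=0
  t=0 PE[2][0]: acc=0 h=0 v=0
  t=1 PE[1][0]: acc=40 h=40 v=8
  t=1 PE[2][0]: acc=0 h=0 v=0
  t=2 PE[1][0]: acc=35 h=35 v=7
  t=2 PE[2][0]: acc=32 h=32 v=8
  t=3 PE[1][0]: acc=0 h=0 v=0
  t=3 PE[2][0]: acc=28 h=28 v=7

register = 7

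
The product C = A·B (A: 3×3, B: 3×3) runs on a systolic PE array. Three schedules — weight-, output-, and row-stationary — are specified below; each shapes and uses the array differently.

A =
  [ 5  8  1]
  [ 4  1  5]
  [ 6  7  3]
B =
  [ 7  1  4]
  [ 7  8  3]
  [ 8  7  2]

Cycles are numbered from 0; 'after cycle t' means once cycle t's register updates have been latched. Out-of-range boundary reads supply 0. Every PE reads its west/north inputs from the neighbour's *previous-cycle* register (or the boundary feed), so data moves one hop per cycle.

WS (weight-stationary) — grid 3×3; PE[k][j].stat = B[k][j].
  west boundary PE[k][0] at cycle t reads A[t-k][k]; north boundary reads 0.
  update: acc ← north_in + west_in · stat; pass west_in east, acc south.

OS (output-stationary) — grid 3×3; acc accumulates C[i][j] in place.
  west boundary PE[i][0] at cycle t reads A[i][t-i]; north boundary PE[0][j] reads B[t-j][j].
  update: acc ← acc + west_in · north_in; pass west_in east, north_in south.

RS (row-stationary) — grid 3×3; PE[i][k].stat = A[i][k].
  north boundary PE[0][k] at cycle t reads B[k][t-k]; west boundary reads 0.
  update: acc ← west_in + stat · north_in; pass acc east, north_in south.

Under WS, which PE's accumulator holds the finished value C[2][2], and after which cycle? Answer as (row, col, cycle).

(row, col, cycle) = (2, 2, 6)

WS — PE[2][2] is where C[2][2] collects:
  c0 r2c2: 0 / 0 / 0
  c1 r2c2: 0 / 0 / 0
  c2 r2c2: 0 / 0 / 0
  c3 r2c2: 0 / 0 / 0
  c4 r2c2: 46 / 1 / 46
  c5 r2c2: 29 / 5 / 29
  c6 r2c2: 51 / 3 / 51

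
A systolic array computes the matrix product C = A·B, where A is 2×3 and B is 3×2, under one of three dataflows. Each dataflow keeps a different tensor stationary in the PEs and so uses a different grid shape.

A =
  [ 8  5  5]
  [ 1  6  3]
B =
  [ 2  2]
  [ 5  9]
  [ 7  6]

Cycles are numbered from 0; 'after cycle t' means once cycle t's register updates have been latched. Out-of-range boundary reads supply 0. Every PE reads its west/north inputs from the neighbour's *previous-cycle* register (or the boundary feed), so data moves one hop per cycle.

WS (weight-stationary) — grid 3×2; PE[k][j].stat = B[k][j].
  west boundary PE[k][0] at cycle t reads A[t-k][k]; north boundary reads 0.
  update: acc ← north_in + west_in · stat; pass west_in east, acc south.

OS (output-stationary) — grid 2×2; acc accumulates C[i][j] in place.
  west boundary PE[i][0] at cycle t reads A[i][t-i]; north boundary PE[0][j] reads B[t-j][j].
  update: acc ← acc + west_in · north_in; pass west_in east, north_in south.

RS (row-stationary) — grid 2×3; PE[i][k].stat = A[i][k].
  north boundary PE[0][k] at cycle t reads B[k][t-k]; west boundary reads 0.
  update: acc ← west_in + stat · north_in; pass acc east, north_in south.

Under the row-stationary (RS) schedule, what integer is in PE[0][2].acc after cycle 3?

PE[0][2].acc = 91

RS (2×3). Following PE[0][2] plus its west/north inputs:
  t=0 PE[0][1]: acc=0 h=0 v=0
  t=0 PE[0][2]: acc=0 h=0 v=0
  t=1 PE[0][1]: acc=41 h=41 v=5
  t=1 PE[0][2]: acc=0 h=0 v=0
  t=2 PE[0][1]: acc=61 h=61 v=9
  t=2 PE[0][2]: acc=76 h=76 v=7
  t=3 PE[0][1]: acc=0 h=0 v=0
  t=3 PE[0][2]: acc=91 h=91 v=6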